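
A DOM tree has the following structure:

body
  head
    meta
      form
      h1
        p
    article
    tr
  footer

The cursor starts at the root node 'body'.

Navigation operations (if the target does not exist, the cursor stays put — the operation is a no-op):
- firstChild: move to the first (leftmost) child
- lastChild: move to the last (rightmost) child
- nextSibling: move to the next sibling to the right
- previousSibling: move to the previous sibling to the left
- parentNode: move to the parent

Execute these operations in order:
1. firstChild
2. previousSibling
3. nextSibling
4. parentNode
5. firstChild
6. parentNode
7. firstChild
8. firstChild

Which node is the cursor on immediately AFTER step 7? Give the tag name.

After 1 (firstChild): head
After 2 (previousSibling): head (no-op, stayed)
After 3 (nextSibling): footer
After 4 (parentNode): body
After 5 (firstChild): head
After 6 (parentNode): body
After 7 (firstChild): head

Answer: head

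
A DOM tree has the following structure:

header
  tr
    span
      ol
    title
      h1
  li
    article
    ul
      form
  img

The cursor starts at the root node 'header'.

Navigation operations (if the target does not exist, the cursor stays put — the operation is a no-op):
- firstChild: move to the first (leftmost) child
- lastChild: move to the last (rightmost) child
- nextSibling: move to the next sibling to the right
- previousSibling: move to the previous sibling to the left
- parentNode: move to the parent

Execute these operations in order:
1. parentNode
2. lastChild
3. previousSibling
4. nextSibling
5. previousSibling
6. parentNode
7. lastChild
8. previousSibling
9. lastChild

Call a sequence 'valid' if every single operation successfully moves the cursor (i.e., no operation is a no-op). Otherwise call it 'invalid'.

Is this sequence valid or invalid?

Answer: invalid

Derivation:
After 1 (parentNode): header (no-op, stayed)
After 2 (lastChild): img
After 3 (previousSibling): li
After 4 (nextSibling): img
After 5 (previousSibling): li
After 6 (parentNode): header
After 7 (lastChild): img
After 8 (previousSibling): li
After 9 (lastChild): ul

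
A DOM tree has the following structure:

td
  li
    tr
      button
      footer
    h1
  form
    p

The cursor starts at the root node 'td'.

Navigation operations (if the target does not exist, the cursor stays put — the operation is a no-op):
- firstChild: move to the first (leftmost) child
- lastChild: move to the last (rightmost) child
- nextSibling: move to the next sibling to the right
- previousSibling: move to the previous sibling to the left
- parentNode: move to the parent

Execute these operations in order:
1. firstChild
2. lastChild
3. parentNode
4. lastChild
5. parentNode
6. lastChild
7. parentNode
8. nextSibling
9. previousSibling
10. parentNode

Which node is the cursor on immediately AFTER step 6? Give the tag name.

Answer: h1

Derivation:
After 1 (firstChild): li
After 2 (lastChild): h1
After 3 (parentNode): li
After 4 (lastChild): h1
After 5 (parentNode): li
After 6 (lastChild): h1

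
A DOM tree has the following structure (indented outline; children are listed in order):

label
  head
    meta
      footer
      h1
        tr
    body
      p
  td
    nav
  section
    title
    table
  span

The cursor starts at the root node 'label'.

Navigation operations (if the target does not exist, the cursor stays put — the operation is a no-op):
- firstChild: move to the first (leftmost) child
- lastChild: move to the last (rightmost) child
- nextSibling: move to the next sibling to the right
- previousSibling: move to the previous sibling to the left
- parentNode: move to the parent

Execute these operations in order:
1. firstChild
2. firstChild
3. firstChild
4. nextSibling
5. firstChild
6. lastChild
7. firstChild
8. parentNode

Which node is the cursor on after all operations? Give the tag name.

Answer: h1

Derivation:
After 1 (firstChild): head
After 2 (firstChild): meta
After 3 (firstChild): footer
After 4 (nextSibling): h1
After 5 (firstChild): tr
After 6 (lastChild): tr (no-op, stayed)
After 7 (firstChild): tr (no-op, stayed)
After 8 (parentNode): h1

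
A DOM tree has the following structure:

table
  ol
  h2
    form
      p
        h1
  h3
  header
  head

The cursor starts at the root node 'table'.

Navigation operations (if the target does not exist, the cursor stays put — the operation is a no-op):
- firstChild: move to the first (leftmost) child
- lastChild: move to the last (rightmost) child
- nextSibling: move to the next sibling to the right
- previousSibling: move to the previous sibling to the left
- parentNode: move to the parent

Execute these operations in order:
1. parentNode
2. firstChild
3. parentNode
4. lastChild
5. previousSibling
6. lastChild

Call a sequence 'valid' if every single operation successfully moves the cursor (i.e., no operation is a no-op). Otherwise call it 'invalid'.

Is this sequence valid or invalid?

After 1 (parentNode): table (no-op, stayed)
After 2 (firstChild): ol
After 3 (parentNode): table
After 4 (lastChild): head
After 5 (previousSibling): header
After 6 (lastChild): header (no-op, stayed)

Answer: invalid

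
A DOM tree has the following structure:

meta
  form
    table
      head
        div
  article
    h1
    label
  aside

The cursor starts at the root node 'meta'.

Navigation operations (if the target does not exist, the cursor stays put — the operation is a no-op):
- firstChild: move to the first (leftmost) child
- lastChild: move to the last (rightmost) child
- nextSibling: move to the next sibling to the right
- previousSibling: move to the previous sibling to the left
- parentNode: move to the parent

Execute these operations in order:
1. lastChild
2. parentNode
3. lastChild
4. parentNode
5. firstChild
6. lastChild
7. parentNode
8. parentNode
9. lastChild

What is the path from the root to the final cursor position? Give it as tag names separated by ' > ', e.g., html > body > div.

After 1 (lastChild): aside
After 2 (parentNode): meta
After 3 (lastChild): aside
After 4 (parentNode): meta
After 5 (firstChild): form
After 6 (lastChild): table
After 7 (parentNode): form
After 8 (parentNode): meta
After 9 (lastChild): aside

Answer: meta > aside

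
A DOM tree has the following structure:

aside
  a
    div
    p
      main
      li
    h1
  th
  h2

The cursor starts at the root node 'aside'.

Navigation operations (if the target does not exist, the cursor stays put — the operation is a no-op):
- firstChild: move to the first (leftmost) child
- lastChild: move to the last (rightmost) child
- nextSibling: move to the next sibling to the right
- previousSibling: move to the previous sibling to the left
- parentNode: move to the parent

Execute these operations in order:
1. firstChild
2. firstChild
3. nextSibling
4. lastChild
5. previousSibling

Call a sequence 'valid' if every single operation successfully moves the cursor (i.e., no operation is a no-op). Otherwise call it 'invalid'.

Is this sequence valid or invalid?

Answer: valid

Derivation:
After 1 (firstChild): a
After 2 (firstChild): div
After 3 (nextSibling): p
After 4 (lastChild): li
After 5 (previousSibling): main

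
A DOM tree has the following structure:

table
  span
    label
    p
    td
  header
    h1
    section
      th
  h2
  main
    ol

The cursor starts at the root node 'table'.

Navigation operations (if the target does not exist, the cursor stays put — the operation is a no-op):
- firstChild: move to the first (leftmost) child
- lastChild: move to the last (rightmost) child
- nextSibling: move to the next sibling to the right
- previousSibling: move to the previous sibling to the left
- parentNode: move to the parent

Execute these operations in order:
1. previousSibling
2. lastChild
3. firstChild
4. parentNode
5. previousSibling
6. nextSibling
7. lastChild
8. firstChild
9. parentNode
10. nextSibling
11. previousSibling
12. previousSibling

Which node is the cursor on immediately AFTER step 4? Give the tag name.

Answer: main

Derivation:
After 1 (previousSibling): table (no-op, stayed)
After 2 (lastChild): main
After 3 (firstChild): ol
After 4 (parentNode): main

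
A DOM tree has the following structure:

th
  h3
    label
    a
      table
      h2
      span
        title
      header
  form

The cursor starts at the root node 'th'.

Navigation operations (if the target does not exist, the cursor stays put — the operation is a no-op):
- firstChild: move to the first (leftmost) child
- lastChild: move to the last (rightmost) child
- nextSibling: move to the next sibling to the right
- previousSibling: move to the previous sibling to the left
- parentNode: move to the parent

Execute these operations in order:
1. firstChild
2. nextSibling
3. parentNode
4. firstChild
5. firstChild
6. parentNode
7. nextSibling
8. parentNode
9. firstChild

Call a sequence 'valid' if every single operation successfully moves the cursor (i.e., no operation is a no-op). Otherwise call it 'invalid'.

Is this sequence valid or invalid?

After 1 (firstChild): h3
After 2 (nextSibling): form
After 3 (parentNode): th
After 4 (firstChild): h3
After 5 (firstChild): label
After 6 (parentNode): h3
After 7 (nextSibling): form
After 8 (parentNode): th
After 9 (firstChild): h3

Answer: valid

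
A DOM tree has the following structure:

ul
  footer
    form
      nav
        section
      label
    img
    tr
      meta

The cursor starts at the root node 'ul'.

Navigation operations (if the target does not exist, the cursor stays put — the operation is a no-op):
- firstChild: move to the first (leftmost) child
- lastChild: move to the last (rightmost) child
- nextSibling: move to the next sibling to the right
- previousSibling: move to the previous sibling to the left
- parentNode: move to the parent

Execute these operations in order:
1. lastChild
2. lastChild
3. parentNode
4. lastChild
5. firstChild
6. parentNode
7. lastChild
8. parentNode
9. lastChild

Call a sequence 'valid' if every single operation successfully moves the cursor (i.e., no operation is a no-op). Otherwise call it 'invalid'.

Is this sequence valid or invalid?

After 1 (lastChild): footer
After 2 (lastChild): tr
After 3 (parentNode): footer
After 4 (lastChild): tr
After 5 (firstChild): meta
After 6 (parentNode): tr
After 7 (lastChild): meta
After 8 (parentNode): tr
After 9 (lastChild): meta

Answer: valid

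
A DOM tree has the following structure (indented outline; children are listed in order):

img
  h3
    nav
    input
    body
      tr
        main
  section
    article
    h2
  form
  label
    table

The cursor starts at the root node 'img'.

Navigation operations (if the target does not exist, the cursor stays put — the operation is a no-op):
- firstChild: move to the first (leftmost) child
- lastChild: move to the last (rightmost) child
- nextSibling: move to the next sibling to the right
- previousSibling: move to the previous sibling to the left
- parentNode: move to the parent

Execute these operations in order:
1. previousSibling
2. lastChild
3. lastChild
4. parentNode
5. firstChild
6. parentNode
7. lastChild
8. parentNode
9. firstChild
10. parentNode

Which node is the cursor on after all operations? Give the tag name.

After 1 (previousSibling): img (no-op, stayed)
After 2 (lastChild): label
After 3 (lastChild): table
After 4 (parentNode): label
After 5 (firstChild): table
After 6 (parentNode): label
After 7 (lastChild): table
After 8 (parentNode): label
After 9 (firstChild): table
After 10 (parentNode): label

Answer: label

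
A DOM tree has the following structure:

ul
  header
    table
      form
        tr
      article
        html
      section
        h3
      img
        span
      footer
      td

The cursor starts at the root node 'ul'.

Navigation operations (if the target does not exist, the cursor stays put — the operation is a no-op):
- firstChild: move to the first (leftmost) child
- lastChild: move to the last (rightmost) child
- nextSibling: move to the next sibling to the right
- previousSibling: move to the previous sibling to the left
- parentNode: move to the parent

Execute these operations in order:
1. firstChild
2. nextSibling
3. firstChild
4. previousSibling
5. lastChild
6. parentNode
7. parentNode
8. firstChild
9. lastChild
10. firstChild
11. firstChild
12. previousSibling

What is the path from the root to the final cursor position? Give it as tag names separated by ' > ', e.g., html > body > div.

Answer: ul > header > table > footer

Derivation:
After 1 (firstChild): header
After 2 (nextSibling): header (no-op, stayed)
After 3 (firstChild): table
After 4 (previousSibling): table (no-op, stayed)
After 5 (lastChild): td
After 6 (parentNode): table
After 7 (parentNode): header
After 8 (firstChild): table
After 9 (lastChild): td
After 10 (firstChild): td (no-op, stayed)
After 11 (firstChild): td (no-op, stayed)
After 12 (previousSibling): footer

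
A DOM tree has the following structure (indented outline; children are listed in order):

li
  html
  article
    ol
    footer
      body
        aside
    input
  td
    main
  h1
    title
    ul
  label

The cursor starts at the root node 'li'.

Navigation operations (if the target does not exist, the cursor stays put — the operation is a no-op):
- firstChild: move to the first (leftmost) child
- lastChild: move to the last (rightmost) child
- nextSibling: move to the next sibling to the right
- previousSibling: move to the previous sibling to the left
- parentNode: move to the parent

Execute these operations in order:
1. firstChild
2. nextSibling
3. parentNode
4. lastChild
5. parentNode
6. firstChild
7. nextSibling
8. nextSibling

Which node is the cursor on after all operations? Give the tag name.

Answer: td

Derivation:
After 1 (firstChild): html
After 2 (nextSibling): article
After 3 (parentNode): li
After 4 (lastChild): label
After 5 (parentNode): li
After 6 (firstChild): html
After 7 (nextSibling): article
After 8 (nextSibling): td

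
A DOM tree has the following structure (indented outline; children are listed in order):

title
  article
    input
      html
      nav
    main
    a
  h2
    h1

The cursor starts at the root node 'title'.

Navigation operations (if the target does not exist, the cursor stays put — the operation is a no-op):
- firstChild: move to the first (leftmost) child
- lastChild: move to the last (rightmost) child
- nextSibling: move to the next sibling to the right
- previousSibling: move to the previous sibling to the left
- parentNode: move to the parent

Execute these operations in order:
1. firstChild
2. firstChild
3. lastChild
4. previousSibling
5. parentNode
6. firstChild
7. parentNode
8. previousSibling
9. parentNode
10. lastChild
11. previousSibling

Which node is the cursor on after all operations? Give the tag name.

Answer: main

Derivation:
After 1 (firstChild): article
After 2 (firstChild): input
After 3 (lastChild): nav
After 4 (previousSibling): html
After 5 (parentNode): input
After 6 (firstChild): html
After 7 (parentNode): input
After 8 (previousSibling): input (no-op, stayed)
After 9 (parentNode): article
After 10 (lastChild): a
After 11 (previousSibling): main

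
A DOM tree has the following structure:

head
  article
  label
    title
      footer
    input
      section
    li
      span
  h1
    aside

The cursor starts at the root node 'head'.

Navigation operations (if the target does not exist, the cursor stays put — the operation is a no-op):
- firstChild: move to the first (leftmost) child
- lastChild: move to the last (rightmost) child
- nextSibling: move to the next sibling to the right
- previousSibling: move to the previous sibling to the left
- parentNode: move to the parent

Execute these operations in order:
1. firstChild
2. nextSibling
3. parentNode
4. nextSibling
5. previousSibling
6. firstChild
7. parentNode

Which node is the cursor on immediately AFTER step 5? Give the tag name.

After 1 (firstChild): article
After 2 (nextSibling): label
After 3 (parentNode): head
After 4 (nextSibling): head (no-op, stayed)
After 5 (previousSibling): head (no-op, stayed)

Answer: head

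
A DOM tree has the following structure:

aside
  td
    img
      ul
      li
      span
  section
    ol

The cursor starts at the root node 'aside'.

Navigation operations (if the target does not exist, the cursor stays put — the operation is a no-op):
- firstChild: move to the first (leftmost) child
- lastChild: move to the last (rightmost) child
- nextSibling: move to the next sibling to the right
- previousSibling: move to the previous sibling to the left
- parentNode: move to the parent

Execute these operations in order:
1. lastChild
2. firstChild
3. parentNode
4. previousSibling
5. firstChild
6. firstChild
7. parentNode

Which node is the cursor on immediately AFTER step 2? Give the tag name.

After 1 (lastChild): section
After 2 (firstChild): ol

Answer: ol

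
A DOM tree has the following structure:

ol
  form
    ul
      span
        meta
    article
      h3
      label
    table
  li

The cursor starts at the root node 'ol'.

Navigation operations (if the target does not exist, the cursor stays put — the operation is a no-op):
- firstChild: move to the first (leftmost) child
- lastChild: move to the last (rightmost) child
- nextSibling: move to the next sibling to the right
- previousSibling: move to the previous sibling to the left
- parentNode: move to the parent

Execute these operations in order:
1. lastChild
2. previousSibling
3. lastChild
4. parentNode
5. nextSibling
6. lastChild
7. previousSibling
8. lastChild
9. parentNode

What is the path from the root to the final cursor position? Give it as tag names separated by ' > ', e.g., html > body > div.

After 1 (lastChild): li
After 2 (previousSibling): form
After 3 (lastChild): table
After 4 (parentNode): form
After 5 (nextSibling): li
After 6 (lastChild): li (no-op, stayed)
After 7 (previousSibling): form
After 8 (lastChild): table
After 9 (parentNode): form

Answer: ol > form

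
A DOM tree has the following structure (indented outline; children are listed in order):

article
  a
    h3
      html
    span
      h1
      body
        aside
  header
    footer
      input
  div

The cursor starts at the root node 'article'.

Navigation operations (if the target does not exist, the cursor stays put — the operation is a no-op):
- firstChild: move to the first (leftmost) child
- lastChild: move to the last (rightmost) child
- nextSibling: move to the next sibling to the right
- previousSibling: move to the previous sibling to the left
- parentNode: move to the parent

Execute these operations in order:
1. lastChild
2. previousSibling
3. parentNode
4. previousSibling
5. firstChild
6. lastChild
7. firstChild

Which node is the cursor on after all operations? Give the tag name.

After 1 (lastChild): div
After 2 (previousSibling): header
After 3 (parentNode): article
After 4 (previousSibling): article (no-op, stayed)
After 5 (firstChild): a
After 6 (lastChild): span
After 7 (firstChild): h1

Answer: h1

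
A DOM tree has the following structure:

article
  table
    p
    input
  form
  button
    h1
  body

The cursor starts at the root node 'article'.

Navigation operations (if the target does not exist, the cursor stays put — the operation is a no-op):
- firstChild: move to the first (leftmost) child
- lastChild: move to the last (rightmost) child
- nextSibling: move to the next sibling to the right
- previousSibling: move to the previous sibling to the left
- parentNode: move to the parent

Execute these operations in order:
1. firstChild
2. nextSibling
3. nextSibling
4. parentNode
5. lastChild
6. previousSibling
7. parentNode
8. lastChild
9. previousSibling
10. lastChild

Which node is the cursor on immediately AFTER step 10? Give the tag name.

Answer: h1

Derivation:
After 1 (firstChild): table
After 2 (nextSibling): form
After 3 (nextSibling): button
After 4 (parentNode): article
After 5 (lastChild): body
After 6 (previousSibling): button
After 7 (parentNode): article
After 8 (lastChild): body
After 9 (previousSibling): button
After 10 (lastChild): h1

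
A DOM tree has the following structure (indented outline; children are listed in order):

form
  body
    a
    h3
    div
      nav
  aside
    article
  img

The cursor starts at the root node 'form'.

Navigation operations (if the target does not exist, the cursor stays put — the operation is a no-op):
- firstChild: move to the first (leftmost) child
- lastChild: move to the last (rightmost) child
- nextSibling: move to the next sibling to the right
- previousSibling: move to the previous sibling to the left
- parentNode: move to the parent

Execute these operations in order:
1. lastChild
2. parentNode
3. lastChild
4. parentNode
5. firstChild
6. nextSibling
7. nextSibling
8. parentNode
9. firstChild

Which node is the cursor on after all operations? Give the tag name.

Answer: body

Derivation:
After 1 (lastChild): img
After 2 (parentNode): form
After 3 (lastChild): img
After 4 (parentNode): form
After 5 (firstChild): body
After 6 (nextSibling): aside
After 7 (nextSibling): img
After 8 (parentNode): form
After 9 (firstChild): body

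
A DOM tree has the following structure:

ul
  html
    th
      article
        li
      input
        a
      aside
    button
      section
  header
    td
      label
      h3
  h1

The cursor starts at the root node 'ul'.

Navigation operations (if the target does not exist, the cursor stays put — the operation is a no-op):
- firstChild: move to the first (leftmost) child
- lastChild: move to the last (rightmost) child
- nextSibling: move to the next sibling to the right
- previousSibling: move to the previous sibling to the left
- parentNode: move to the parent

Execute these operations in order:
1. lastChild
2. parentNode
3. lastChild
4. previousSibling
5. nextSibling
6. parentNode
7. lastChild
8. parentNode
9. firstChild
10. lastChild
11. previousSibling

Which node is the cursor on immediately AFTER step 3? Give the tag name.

Answer: h1

Derivation:
After 1 (lastChild): h1
After 2 (parentNode): ul
After 3 (lastChild): h1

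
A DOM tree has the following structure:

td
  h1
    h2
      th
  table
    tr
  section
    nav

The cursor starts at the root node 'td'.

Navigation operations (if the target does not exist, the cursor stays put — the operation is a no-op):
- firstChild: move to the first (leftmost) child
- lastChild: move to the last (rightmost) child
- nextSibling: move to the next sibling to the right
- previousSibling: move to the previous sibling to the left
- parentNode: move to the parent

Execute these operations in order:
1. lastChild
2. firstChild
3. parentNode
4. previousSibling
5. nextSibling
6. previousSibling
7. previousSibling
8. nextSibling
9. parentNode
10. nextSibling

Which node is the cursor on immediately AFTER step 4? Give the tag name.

Answer: table

Derivation:
After 1 (lastChild): section
After 2 (firstChild): nav
After 3 (parentNode): section
After 4 (previousSibling): table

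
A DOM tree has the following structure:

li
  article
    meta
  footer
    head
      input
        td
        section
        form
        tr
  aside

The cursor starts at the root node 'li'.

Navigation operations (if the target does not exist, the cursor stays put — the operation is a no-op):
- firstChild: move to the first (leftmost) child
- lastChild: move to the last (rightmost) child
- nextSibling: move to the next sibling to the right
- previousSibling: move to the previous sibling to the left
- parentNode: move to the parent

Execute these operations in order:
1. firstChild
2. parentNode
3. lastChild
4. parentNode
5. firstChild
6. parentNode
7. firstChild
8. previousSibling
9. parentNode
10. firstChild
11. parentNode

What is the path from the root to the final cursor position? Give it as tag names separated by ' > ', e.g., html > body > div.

After 1 (firstChild): article
After 2 (parentNode): li
After 3 (lastChild): aside
After 4 (parentNode): li
After 5 (firstChild): article
After 6 (parentNode): li
After 7 (firstChild): article
After 8 (previousSibling): article (no-op, stayed)
After 9 (parentNode): li
After 10 (firstChild): article
After 11 (parentNode): li

Answer: li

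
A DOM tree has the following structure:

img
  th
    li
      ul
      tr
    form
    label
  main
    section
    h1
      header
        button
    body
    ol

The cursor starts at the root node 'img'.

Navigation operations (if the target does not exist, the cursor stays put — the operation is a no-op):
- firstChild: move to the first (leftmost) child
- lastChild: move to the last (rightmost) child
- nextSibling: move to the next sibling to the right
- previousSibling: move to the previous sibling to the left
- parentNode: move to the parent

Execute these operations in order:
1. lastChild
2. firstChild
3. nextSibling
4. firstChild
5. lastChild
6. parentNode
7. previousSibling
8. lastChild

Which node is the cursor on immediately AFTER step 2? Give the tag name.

After 1 (lastChild): main
After 2 (firstChild): section

Answer: section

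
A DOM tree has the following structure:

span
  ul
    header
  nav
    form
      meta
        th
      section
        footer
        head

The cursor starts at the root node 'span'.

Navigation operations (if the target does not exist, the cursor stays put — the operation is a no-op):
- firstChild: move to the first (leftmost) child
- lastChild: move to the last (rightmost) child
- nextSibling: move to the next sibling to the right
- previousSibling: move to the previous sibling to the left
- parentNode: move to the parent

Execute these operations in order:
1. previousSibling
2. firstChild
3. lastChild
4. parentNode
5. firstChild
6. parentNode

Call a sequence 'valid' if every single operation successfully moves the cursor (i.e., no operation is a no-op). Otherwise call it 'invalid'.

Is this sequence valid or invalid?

After 1 (previousSibling): span (no-op, stayed)
After 2 (firstChild): ul
After 3 (lastChild): header
After 4 (parentNode): ul
After 5 (firstChild): header
After 6 (parentNode): ul

Answer: invalid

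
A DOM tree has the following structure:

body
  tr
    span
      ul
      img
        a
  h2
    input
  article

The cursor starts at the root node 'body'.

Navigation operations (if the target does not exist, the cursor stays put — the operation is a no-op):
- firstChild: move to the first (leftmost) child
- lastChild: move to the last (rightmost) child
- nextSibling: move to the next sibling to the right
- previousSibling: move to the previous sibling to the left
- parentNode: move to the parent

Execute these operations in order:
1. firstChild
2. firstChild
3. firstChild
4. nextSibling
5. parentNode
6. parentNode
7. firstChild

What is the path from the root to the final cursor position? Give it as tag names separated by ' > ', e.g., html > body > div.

Answer: body > tr > span

Derivation:
After 1 (firstChild): tr
After 2 (firstChild): span
After 3 (firstChild): ul
After 4 (nextSibling): img
After 5 (parentNode): span
After 6 (parentNode): tr
After 7 (firstChild): span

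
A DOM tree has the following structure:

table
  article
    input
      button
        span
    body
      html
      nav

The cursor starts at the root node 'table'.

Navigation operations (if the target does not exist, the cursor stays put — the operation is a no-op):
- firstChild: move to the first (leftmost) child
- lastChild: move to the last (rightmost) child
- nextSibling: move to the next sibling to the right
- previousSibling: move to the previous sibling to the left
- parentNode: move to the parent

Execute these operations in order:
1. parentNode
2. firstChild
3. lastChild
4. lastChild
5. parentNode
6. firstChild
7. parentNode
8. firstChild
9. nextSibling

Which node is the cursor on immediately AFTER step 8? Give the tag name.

After 1 (parentNode): table (no-op, stayed)
After 2 (firstChild): article
After 3 (lastChild): body
After 4 (lastChild): nav
After 5 (parentNode): body
After 6 (firstChild): html
After 7 (parentNode): body
After 8 (firstChild): html

Answer: html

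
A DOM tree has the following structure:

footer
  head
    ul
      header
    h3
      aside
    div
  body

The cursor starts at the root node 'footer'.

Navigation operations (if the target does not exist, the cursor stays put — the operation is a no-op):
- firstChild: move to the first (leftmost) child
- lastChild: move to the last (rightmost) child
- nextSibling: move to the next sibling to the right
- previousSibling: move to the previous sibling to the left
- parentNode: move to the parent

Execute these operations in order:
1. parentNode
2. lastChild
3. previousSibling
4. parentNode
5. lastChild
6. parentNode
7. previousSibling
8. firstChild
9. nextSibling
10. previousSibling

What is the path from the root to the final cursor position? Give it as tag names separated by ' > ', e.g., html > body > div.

After 1 (parentNode): footer (no-op, stayed)
After 2 (lastChild): body
After 3 (previousSibling): head
After 4 (parentNode): footer
After 5 (lastChild): body
After 6 (parentNode): footer
After 7 (previousSibling): footer (no-op, stayed)
After 8 (firstChild): head
After 9 (nextSibling): body
After 10 (previousSibling): head

Answer: footer > head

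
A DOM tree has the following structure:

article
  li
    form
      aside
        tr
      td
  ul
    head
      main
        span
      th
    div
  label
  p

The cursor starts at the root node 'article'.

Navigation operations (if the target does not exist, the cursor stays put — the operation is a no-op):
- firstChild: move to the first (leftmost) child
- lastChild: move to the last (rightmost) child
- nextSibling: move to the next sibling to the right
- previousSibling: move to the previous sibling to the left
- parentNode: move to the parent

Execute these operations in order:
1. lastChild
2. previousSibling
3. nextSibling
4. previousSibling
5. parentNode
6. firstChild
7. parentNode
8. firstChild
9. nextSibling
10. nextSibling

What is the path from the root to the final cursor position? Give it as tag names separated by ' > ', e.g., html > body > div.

Answer: article > label

Derivation:
After 1 (lastChild): p
After 2 (previousSibling): label
After 3 (nextSibling): p
After 4 (previousSibling): label
After 5 (parentNode): article
After 6 (firstChild): li
After 7 (parentNode): article
After 8 (firstChild): li
After 9 (nextSibling): ul
After 10 (nextSibling): label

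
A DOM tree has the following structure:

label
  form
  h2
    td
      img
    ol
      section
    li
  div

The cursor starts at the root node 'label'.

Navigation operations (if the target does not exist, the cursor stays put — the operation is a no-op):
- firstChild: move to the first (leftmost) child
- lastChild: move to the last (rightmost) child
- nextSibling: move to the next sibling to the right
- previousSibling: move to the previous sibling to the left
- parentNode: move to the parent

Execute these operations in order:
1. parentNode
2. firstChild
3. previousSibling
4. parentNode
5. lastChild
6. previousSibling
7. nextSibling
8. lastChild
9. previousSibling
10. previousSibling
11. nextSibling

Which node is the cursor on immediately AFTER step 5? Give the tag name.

After 1 (parentNode): label (no-op, stayed)
After 2 (firstChild): form
After 3 (previousSibling): form (no-op, stayed)
After 4 (parentNode): label
After 5 (lastChild): div

Answer: div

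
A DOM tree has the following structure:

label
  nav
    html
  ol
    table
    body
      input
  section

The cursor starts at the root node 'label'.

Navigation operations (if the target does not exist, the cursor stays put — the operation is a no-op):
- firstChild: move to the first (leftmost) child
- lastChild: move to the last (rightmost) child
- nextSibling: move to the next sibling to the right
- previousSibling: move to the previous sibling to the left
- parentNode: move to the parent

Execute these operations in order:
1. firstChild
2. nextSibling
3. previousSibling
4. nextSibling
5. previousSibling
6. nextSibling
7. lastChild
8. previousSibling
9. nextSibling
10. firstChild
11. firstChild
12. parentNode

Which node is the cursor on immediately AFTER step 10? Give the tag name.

Answer: input

Derivation:
After 1 (firstChild): nav
After 2 (nextSibling): ol
After 3 (previousSibling): nav
After 4 (nextSibling): ol
After 5 (previousSibling): nav
After 6 (nextSibling): ol
After 7 (lastChild): body
After 8 (previousSibling): table
After 9 (nextSibling): body
After 10 (firstChild): input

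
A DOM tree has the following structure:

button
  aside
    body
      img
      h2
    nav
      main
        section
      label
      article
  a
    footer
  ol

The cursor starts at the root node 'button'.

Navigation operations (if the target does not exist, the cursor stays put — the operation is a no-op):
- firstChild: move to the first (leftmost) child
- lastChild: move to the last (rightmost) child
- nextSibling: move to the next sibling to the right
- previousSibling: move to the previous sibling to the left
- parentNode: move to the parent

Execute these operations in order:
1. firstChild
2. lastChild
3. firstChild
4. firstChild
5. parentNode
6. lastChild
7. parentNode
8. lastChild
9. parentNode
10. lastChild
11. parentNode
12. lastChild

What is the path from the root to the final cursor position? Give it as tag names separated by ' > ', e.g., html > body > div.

After 1 (firstChild): aside
After 2 (lastChild): nav
After 3 (firstChild): main
After 4 (firstChild): section
After 5 (parentNode): main
After 6 (lastChild): section
After 7 (parentNode): main
After 8 (lastChild): section
After 9 (parentNode): main
After 10 (lastChild): section
After 11 (parentNode): main
After 12 (lastChild): section

Answer: button > aside > nav > main > section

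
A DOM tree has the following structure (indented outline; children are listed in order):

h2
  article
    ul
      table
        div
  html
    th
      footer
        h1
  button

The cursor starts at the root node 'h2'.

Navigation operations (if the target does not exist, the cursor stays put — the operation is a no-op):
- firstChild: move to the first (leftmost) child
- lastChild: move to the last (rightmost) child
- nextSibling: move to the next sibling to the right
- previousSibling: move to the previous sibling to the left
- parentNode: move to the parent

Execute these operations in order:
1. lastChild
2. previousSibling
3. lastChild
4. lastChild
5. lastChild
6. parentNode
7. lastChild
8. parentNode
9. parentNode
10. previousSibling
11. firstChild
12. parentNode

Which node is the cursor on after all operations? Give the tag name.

After 1 (lastChild): button
After 2 (previousSibling): html
After 3 (lastChild): th
After 4 (lastChild): footer
After 5 (lastChild): h1
After 6 (parentNode): footer
After 7 (lastChild): h1
After 8 (parentNode): footer
After 9 (parentNode): th
After 10 (previousSibling): th (no-op, stayed)
After 11 (firstChild): footer
After 12 (parentNode): th

Answer: th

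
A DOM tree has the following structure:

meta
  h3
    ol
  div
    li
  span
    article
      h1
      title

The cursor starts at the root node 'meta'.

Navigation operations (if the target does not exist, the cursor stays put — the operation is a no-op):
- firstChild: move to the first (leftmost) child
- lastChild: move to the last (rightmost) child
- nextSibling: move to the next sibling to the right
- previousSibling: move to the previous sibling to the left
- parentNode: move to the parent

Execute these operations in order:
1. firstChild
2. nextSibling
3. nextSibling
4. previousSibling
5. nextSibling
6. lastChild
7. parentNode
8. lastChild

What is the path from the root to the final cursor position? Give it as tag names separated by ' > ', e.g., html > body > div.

After 1 (firstChild): h3
After 2 (nextSibling): div
After 3 (nextSibling): span
After 4 (previousSibling): div
After 5 (nextSibling): span
After 6 (lastChild): article
After 7 (parentNode): span
After 8 (lastChild): article

Answer: meta > span > article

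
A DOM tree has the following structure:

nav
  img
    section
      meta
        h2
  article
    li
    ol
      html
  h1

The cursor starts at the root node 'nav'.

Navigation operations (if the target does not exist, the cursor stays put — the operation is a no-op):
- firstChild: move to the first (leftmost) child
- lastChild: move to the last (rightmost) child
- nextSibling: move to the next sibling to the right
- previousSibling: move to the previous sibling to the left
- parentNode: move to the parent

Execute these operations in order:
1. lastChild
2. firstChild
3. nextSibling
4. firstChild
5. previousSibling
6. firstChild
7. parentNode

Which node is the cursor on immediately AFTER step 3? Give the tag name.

Answer: h1

Derivation:
After 1 (lastChild): h1
After 2 (firstChild): h1 (no-op, stayed)
After 3 (nextSibling): h1 (no-op, stayed)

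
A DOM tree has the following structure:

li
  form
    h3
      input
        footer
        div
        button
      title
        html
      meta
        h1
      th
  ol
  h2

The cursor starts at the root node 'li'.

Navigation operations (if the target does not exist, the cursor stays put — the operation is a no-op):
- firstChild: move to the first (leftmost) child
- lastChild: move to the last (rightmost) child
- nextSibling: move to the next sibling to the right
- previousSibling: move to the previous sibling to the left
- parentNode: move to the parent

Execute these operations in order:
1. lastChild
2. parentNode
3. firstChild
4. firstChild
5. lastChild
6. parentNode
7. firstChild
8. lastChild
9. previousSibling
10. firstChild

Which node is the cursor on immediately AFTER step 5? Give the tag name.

After 1 (lastChild): h2
After 2 (parentNode): li
After 3 (firstChild): form
After 4 (firstChild): h3
After 5 (lastChild): th

Answer: th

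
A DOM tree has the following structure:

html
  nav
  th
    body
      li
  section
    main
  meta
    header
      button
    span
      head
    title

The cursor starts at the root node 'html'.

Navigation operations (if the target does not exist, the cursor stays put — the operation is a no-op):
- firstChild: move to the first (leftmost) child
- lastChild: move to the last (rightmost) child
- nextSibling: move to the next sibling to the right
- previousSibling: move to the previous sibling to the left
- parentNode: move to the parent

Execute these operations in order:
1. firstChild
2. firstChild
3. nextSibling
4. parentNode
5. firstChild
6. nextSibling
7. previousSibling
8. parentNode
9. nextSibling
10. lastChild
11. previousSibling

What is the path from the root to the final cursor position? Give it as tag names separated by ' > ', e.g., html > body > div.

Answer: html > section

Derivation:
After 1 (firstChild): nav
After 2 (firstChild): nav (no-op, stayed)
After 3 (nextSibling): th
After 4 (parentNode): html
After 5 (firstChild): nav
After 6 (nextSibling): th
After 7 (previousSibling): nav
After 8 (parentNode): html
After 9 (nextSibling): html (no-op, stayed)
After 10 (lastChild): meta
After 11 (previousSibling): section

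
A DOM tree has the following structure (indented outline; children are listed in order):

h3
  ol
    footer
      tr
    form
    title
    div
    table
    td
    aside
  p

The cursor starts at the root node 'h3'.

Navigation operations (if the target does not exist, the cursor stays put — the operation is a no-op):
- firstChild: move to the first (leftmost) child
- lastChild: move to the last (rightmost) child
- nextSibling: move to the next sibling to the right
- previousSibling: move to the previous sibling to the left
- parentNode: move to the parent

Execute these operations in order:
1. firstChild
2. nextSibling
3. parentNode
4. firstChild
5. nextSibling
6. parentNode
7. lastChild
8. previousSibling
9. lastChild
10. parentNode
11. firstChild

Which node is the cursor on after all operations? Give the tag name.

Answer: footer

Derivation:
After 1 (firstChild): ol
After 2 (nextSibling): p
After 3 (parentNode): h3
After 4 (firstChild): ol
After 5 (nextSibling): p
After 6 (parentNode): h3
After 7 (lastChild): p
After 8 (previousSibling): ol
After 9 (lastChild): aside
After 10 (parentNode): ol
After 11 (firstChild): footer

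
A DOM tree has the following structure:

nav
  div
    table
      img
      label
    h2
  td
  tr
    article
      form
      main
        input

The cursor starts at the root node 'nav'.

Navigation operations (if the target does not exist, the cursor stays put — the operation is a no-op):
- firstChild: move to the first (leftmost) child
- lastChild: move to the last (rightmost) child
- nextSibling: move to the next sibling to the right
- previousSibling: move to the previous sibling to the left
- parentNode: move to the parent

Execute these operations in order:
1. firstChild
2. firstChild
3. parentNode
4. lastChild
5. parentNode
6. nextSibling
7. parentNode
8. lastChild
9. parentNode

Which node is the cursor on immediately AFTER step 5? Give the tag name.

After 1 (firstChild): div
After 2 (firstChild): table
After 3 (parentNode): div
After 4 (lastChild): h2
After 5 (parentNode): div

Answer: div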